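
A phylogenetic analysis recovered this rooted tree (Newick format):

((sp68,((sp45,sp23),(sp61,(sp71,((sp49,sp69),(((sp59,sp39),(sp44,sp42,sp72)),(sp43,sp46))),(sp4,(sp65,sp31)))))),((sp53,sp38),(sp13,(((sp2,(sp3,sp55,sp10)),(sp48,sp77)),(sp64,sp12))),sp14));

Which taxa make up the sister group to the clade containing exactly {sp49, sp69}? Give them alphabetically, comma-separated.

sp39, sp42, sp43, sp44, sp46, sp59, sp72

The clade containing exactly {sp49, sp69} attaches to the tree at the node subtending ((sp49,sp69),(((sp59,sp39),(sp44,sp42,sp72)),(sp43,sp46))).
The other lineage descending from that same node — the sister group — is (((sp59,sp39),(sp44,sp42,sp72)),(sp43,sp46)); its 7 tips in alphabetical order are the answer.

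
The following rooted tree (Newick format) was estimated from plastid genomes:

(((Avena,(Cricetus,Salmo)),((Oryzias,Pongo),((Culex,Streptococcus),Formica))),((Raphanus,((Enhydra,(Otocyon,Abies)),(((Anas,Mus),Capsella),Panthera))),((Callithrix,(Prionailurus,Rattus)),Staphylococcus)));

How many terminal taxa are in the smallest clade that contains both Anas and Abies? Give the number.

The MRCA of Anas and Abies is the node subtending ((Enhydra,(Otocyon,Abies)),(((Anas,Mus),Capsella),Panthera)).
That clade contains 7 terminal taxa: Abies, Anas, Capsella, Enhydra, Mus, Otocyon, Panthera.

7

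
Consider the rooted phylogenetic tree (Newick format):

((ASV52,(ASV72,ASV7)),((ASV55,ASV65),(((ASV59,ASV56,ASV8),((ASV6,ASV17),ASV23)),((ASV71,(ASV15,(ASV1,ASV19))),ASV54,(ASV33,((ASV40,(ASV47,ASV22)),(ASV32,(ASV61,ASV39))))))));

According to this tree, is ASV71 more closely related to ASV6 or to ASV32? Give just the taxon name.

ASV32

The MRCA of ASV71 and ASV32 subtends ((ASV71,(ASV15,(ASV1,ASV19))),ASV54,(ASV33,((ASV40,(ASV47,ASV22)),(ASV32,(ASV61,ASV39))))) (12 taxa).
The MRCA of ASV71 and ASV6 subtends (((ASV59,ASV56,ASV8),((ASV6,ASV17),ASV23)),((ASV71,(ASV15,(ASV1,ASV19))),ASV54,(ASV33,((ASV40,(ASV47,ASV22)),(ASV32,(ASV61,ASV39)))))) (18 taxa).
The first is nested inside the second, so ASV71 shares a more recent common ancestor with ASV32.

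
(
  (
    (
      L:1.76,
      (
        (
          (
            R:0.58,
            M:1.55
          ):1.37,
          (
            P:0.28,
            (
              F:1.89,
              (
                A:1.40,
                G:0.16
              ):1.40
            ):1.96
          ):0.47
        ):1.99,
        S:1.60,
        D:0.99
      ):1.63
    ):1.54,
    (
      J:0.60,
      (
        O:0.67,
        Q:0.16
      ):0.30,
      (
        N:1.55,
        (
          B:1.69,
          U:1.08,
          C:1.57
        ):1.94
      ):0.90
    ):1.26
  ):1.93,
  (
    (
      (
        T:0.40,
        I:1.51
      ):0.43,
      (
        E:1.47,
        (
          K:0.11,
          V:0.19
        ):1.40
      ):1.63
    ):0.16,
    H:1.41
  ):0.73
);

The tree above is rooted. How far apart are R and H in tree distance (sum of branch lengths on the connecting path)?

The path runs R → … → MRCA → … → H; the MRCA is the root of the tree.
Branch lengths along that path: 0.58 + 1.37 + 1.99 + 1.63 + 1.54 + 1.93 + 0.73 + 1.41 = 11.18.

11.18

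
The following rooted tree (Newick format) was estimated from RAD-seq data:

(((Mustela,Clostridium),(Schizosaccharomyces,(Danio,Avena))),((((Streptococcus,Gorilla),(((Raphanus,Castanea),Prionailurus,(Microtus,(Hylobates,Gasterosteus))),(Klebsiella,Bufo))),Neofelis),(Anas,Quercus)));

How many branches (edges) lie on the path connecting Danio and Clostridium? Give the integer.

5

The MRCA of Danio and Clostridium is the node subtending ((Mustela,Clostridium),(Schizosaccharomyces,(Danio,Avena))).
From Danio up to that node: 3 branches. From Clostridium up to the same node: 2 branches. Total: 3 + 2 = 5.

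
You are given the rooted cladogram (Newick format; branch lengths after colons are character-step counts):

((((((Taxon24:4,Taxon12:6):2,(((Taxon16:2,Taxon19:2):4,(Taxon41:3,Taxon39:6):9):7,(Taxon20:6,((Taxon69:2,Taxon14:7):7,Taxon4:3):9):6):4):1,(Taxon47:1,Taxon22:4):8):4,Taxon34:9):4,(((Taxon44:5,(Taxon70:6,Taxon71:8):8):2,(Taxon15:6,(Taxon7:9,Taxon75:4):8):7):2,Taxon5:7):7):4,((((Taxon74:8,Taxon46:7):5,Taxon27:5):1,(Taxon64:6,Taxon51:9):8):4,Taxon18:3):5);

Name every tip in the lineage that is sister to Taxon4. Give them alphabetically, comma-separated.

Taxon14, Taxon69

Taxon4 attaches to the tree at the node subtending ((Taxon69,Taxon14),Taxon4).
The other lineage descending from that same node — the sister group — is (Taxon69,Taxon14); its 2 tips in alphabetical order are the answer.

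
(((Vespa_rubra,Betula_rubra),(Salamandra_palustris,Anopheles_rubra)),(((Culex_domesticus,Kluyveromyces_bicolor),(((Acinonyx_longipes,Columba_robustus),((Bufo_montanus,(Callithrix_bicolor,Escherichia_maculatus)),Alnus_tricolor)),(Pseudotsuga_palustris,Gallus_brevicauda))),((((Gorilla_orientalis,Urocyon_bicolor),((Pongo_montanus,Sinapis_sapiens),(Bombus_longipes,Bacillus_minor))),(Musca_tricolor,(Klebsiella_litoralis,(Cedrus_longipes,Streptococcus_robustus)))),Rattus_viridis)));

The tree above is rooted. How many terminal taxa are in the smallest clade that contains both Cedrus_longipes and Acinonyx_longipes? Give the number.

21

The MRCA of Cedrus_longipes and Acinonyx_longipes is the node subtending (((Culex_domesticus,Kluyveromyces_bicolor),(((Acinonyx_longipes,Columba_robustus),((Bufo_montanus,(Callithrix_bicolor,Escherichia_maculatus)),Alnus_tricolor)),(Pseudotsuga_palustris,Gallus_brevicauda))),((((Gorilla_orientalis,Urocyon_bicolor),((Pongo_montanus,Sinapis_sapiens),(Bombus_longipes,Bacillus_minor))),(Musca_tricolor,(Klebsiella_litoralis,(Cedrus_longipes,Streptococcus_robustus)))),Rattus_viridis)).
That clade contains 21 terminal taxa: Acinonyx_longipes, Alnus_tricolor, Bacillus_minor, Bombus_longipes, Bufo_montanus, Callithrix_bicolor, Cedrus_longipes, Columba_robustus, Culex_domesticus, Escherichia_maculatus, Gallus_brevicauda, Gorilla_orientalis, Klebsiella_litoralis, Kluyveromyces_bicolor, Musca_tricolor, Pongo_montanus, Pseudotsuga_palustris, Rattus_viridis, Sinapis_sapiens, Streptococcus_robustus, Urocyon_bicolor.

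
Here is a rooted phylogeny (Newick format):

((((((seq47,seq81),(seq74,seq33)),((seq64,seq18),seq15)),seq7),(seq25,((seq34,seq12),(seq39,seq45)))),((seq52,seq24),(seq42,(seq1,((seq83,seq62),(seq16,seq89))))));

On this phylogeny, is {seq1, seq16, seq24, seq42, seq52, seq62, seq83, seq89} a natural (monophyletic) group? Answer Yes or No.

Yes

The most recent common ancestor of these taxa subtends ((seq52,seq24),(seq42,(seq1,((seq83,seq62),(seq16,seq89))))).
That clade has exactly 8 tips — every listed taxon and nothing else — so the group is monophyletic.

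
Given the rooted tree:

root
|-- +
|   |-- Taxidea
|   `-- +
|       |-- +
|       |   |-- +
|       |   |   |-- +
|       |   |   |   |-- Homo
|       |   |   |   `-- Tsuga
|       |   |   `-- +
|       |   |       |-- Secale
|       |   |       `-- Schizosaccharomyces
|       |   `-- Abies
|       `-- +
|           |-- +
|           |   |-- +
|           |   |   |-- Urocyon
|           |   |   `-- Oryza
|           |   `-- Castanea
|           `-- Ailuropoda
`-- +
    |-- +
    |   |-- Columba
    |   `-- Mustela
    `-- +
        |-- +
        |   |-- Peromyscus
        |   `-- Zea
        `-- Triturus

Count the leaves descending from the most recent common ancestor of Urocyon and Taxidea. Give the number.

10

The MRCA of Urocyon and Taxidea is the node subtending (Taxidea,((((Homo,Tsuga),(Secale,Schizosaccharomyces)),Abies),(((Urocyon,Oryza),Castanea),Ailuropoda))).
That clade contains 10 terminal taxa: Abies, Ailuropoda, Castanea, Homo, Oryza, Schizosaccharomyces, Secale, Taxidea, Tsuga, Urocyon.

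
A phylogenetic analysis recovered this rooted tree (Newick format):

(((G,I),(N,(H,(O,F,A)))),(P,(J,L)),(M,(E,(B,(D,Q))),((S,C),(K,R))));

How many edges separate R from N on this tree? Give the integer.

7

The MRCA of R and N is the root of the tree.
From R up to that node: 4 branches. From N up to the same node: 3 branches. Total: 4 + 3 = 7.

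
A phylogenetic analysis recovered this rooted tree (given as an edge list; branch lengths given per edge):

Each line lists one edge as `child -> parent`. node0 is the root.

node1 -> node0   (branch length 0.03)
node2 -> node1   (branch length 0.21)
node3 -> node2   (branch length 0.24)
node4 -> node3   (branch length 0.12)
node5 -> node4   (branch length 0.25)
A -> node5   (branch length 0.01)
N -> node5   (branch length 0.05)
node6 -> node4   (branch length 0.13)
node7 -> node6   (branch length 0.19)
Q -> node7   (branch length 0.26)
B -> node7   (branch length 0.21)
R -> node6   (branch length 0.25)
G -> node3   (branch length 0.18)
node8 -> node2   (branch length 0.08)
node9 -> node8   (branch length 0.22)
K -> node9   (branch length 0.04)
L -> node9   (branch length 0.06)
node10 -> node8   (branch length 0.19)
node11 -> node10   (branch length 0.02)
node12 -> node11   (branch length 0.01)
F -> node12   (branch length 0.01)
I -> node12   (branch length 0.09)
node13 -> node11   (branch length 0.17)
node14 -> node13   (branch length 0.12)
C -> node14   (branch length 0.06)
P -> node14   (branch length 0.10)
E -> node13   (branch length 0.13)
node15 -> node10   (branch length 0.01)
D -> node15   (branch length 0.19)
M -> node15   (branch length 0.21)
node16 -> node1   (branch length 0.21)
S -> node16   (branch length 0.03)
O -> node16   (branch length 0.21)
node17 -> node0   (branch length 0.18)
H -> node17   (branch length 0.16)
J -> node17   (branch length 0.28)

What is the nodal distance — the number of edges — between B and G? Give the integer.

5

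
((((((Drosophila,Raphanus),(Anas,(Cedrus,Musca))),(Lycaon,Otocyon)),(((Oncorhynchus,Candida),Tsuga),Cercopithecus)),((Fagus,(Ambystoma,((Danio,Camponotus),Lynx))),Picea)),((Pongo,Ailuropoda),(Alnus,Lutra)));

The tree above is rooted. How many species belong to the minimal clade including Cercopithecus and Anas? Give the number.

11

The MRCA of Cercopithecus and Anas is the node subtending ((((Drosophila,Raphanus),(Anas,(Cedrus,Musca))),(Lycaon,Otocyon)),(((Oncorhynchus,Candida),Tsuga),Cercopithecus)).
That clade contains 11 terminal taxa: Anas, Candida, Cedrus, Cercopithecus, Drosophila, Lycaon, Musca, Oncorhynchus, Otocyon, Raphanus, Tsuga.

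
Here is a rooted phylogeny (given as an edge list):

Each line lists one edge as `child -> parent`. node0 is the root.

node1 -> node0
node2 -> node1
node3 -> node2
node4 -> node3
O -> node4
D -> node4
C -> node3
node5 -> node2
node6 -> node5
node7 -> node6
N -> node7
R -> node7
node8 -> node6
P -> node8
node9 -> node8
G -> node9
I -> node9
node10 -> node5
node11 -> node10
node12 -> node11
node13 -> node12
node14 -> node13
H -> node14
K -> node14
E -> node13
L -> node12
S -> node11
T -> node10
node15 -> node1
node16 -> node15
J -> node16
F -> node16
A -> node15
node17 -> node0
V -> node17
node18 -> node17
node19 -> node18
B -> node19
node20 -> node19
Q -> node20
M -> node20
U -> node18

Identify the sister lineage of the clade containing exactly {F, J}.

A

The clade containing exactly {F, J} attaches to the tree at the node subtending ((J,F),A).
The other lineage descending from that same node — the sister group — is the single tip A.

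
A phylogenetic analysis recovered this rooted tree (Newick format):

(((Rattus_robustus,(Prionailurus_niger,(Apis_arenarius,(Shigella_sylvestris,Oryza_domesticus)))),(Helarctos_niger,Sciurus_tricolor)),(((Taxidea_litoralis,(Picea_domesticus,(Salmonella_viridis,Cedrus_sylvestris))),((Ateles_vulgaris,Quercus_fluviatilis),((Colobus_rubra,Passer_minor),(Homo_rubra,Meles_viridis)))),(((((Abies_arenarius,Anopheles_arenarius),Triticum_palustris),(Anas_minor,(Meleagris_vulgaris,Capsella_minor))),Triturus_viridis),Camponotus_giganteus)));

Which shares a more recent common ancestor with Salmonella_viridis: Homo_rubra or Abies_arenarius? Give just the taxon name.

The MRCA of Salmonella_viridis and Homo_rubra subtends ((Taxidea_litoralis,(Picea_domesticus,(Salmonella_viridis,Cedrus_sylvestris))),((Ateles_vulgaris,Quercus_fluviatilis),((Colobus_rubra,Passer_minor),(Homo_rubra,Meles_viridis)))) (10 taxa).
The MRCA of Salmonella_viridis and Abies_arenarius subtends (((Taxidea_litoralis,(Picea_domesticus,(Salmonella_viridis,Cedrus_sylvestris))),((Ateles_vulgaris,Quercus_fluviatilis),((Colobus_rubra,Passer_minor),(Homo_rubra,Meles_viridis)))),(((((Abies_arenarius,Anopheles_arenarius),Triticum_palustris),(Anas_minor,(Meleagris_vulgaris,Capsella_minor))),Triturus_viridis),Camponotus_giganteus)) (18 taxa).
The first is nested inside the second, so Salmonella_viridis shares a more recent common ancestor with Homo_rubra.

Homo_rubra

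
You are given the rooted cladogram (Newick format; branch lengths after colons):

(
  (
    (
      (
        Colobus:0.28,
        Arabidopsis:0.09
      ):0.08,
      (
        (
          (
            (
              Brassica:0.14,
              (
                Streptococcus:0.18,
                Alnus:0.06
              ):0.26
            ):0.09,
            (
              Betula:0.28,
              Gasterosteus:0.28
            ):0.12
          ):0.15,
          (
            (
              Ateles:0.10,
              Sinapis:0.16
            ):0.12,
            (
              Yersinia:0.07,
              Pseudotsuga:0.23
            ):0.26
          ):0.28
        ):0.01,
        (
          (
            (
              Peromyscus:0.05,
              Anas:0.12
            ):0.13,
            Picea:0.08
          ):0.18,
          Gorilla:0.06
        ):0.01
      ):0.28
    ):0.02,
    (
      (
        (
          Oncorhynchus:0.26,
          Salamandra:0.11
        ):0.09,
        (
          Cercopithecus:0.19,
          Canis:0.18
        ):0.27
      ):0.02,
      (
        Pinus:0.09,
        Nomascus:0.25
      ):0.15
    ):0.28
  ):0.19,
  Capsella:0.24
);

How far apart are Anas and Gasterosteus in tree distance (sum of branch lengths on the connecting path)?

The path runs Anas → … → MRCA → … → Gasterosteus; the MRCA is the node subtending ((((Brassica,(Streptococcus,Alnus)),(Betula,Gasterosteus)),((Ateles,Sinapis),(Yersinia,Pseudotsuga))),(((Peromyscus,Anas),Picea),Gorilla)).
Branch lengths along that path: 0.12 + 0.13 + 0.18 + 0.01 + 0.01 + 0.15 + 0.12 + 0.28 = 1.00.

1.00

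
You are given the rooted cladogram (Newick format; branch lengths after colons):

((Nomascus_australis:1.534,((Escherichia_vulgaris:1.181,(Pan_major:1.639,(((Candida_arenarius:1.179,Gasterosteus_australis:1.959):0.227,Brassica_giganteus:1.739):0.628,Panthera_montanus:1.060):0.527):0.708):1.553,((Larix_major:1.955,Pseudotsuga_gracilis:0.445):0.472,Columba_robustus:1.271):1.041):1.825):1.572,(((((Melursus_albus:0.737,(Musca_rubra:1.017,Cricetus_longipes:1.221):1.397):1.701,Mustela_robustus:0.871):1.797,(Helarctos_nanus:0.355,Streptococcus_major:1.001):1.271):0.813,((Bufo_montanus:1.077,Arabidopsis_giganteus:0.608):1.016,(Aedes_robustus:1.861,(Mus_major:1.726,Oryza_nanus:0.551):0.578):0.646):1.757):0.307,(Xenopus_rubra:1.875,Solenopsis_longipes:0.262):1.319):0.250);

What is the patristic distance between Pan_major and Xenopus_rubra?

The path runs Pan_major → … → MRCA → … → Xenopus_rubra; the MRCA is the root of the tree.
Branch lengths along that path: 1.639 + 0.708 + 1.553 + 1.825 + 1.572 + 0.250 + 1.319 + 1.875 = 10.741.

10.741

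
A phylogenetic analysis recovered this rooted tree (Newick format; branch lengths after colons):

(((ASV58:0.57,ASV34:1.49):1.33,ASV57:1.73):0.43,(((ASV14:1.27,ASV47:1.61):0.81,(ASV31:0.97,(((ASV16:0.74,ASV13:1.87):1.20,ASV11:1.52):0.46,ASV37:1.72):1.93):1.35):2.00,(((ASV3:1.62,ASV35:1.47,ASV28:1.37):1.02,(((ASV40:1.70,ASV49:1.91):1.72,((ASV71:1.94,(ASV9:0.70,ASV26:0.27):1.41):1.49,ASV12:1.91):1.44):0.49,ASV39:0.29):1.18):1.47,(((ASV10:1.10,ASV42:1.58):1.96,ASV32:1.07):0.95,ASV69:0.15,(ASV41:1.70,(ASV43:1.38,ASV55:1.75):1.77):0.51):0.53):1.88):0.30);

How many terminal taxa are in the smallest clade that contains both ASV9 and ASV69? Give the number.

The MRCA of ASV9 and ASV69 is the node subtending (((ASV3,ASV35,ASV28),(((ASV40,ASV49),((ASV71,(ASV9,ASV26)),ASV12)),ASV39)),(((ASV10,ASV42),ASV32),ASV69,(ASV41,(ASV43,ASV55)))).
That clade contains 17 terminal taxa: ASV10, ASV12, ASV26, ASV28, ASV3, ASV32, ASV35, ASV39, ASV40, ASV41, ASV42, ASV43, ASV49, ASV55, ASV69, ASV71, ASV9.

17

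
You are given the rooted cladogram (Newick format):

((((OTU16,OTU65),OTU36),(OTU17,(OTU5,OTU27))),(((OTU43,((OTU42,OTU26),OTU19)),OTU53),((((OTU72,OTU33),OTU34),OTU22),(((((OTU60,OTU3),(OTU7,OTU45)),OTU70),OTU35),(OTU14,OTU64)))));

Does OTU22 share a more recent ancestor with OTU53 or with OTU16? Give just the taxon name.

OTU53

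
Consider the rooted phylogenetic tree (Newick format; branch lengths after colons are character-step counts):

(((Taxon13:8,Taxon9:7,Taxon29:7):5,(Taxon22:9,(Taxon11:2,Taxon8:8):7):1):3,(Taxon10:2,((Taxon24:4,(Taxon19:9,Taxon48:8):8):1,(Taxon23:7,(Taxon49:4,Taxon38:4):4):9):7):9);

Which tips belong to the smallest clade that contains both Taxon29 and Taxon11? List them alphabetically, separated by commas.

Taxon11, Taxon13, Taxon22, Taxon29, Taxon8, Taxon9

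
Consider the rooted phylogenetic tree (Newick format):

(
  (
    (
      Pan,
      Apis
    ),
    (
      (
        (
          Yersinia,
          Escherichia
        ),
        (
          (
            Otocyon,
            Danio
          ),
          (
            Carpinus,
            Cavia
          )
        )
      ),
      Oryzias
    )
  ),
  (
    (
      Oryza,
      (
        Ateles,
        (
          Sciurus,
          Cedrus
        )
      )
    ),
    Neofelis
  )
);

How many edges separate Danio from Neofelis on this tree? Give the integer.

8

The MRCA of Danio and Neofelis is the root of the tree.
From Danio up to that node: 6 branches. From Neofelis up to the same node: 2 branches. Total: 6 + 2 = 8.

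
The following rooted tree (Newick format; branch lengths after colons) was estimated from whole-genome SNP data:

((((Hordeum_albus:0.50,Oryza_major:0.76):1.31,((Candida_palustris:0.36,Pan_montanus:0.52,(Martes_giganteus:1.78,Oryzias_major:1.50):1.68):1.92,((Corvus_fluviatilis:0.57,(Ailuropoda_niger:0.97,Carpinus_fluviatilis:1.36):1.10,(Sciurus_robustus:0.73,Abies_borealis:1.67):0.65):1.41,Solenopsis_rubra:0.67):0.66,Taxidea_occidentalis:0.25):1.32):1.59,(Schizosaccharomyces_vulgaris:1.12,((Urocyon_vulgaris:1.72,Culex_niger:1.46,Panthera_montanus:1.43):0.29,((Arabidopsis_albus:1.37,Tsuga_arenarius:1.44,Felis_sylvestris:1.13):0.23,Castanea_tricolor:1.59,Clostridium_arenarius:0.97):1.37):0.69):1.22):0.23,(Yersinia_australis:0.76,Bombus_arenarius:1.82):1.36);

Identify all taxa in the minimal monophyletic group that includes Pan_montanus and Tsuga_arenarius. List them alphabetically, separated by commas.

Tracing Pan_montanus: it sits inside (Candida_palustris,Pan_montanus,(Martes_giganteus,Oryzias_major)).
Tracing Tsuga_arenarius: it sits inside (Arabidopsis_albus,Tsuga_arenarius,Felis_sylvestris).
The smallest clade enclosing both is (((Hordeum_albus,Oryza_major),((Candida_palustris,Pan_montanus,(Martes_giganteus,Oryzias_major)),((Corvus_fluviatilis,(Ailuropoda_niger,Carpinus_fluviatilis),(Sciurus_robustus,Abies_borealis)),Solenopsis_rubra),Taxidea_occidentalis)),(Schizosaccharomyces_vulgaris,((Urocyon_vulgaris,Culex_niger,Panthera_montanus),((Arabidopsis_albus,Tsuga_arenarius,Felis_sylvestris),Castanea_tricolor,Clostridium_arenarius)))); the answer is its 22 terminal taxa in alphabetical order.

Abies_borealis, Ailuropoda_niger, Arabidopsis_albus, Candida_palustris, Carpinus_fluviatilis, Castanea_tricolor, Clostridium_arenarius, Corvus_fluviatilis, Culex_niger, Felis_sylvestris, Hordeum_albus, Martes_giganteus, Oryza_major, Oryzias_major, Pan_montanus, Panthera_montanus, Schizosaccharomyces_vulgaris, Sciurus_robustus, Solenopsis_rubra, Taxidea_occidentalis, Tsuga_arenarius, Urocyon_vulgaris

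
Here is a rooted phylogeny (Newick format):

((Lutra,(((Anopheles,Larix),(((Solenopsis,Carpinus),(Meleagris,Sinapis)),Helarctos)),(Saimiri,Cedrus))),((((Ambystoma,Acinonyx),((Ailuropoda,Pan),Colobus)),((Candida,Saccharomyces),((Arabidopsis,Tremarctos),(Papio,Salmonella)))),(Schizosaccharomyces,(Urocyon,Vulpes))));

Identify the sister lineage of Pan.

Ailuropoda

Pan attaches to the tree at the node subtending (Ailuropoda,Pan).
The other lineage descending from that same node — the sister group — is the single tip Ailuropoda.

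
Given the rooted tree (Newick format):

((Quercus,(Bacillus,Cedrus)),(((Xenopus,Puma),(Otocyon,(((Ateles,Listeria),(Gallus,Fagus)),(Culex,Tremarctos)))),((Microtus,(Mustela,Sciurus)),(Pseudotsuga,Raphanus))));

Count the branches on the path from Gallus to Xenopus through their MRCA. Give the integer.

The MRCA of Gallus and Xenopus is the node subtending ((Xenopus,Puma),(Otocyon,(((Ateles,Listeria),(Gallus,Fagus)),(Culex,Tremarctos)))).
From Gallus up to that node: 5 branches. From Xenopus up to the same node: 2 branches. Total: 5 + 2 = 7.

7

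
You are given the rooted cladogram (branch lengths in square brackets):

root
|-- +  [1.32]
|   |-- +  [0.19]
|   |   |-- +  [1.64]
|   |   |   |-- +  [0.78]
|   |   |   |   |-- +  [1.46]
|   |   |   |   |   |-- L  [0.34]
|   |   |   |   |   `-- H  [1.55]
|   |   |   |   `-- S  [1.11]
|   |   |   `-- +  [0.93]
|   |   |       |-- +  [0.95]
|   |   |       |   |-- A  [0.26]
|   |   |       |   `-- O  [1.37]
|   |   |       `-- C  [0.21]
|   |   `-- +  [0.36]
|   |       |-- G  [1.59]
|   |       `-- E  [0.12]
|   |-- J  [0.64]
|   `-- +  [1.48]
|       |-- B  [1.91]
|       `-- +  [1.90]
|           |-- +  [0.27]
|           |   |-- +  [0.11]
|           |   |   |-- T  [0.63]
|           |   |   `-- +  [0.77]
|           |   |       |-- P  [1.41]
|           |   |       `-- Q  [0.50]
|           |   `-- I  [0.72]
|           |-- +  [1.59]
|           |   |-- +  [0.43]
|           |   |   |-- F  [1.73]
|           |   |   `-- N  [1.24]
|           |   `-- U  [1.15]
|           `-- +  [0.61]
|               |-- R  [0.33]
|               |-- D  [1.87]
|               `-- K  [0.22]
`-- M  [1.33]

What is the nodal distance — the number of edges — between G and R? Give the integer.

The MRCA of G and R is the node subtending (((((L,H),S),((A,O),C)),(G,E)),J,(B,(((T,(P,Q)),I),((F,N),U),(R,D,K)))).
From G up to that node: 3 branches. From R up to the same node: 4 branches. Total: 3 + 4 = 7.

7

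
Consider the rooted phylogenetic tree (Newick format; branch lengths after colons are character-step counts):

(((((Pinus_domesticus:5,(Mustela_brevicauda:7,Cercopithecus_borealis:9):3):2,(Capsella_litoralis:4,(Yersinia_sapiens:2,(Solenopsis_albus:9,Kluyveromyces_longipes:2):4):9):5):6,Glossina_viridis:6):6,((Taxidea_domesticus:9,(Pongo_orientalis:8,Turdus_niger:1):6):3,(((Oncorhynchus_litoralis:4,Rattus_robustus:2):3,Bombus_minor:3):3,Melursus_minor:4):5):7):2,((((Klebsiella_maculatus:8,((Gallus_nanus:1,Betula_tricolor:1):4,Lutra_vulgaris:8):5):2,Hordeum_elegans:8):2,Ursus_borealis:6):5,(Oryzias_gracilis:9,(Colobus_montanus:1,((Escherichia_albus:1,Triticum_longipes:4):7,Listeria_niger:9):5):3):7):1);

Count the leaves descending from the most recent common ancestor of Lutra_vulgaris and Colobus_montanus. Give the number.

The MRCA of Lutra_vulgaris and Colobus_montanus is the node subtending ((((Klebsiella_maculatus,((Gallus_nanus,Betula_tricolor),Lutra_vulgaris)),Hordeum_elegans),Ursus_borealis),(Oryzias_gracilis,(Colobus_montanus,((Escherichia_albus,Triticum_longipes),Listeria_niger)))).
That clade contains 11 terminal taxa: Betula_tricolor, Colobus_montanus, Escherichia_albus, Gallus_nanus, Hordeum_elegans, Klebsiella_maculatus, Listeria_niger, Lutra_vulgaris, Oryzias_gracilis, Triticum_longipes, Ursus_borealis.

11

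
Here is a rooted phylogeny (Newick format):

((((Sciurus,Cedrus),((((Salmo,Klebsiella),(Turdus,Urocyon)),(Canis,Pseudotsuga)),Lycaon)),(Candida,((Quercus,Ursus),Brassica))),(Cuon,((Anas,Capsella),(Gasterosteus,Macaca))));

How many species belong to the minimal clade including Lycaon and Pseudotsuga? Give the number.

The MRCA of Lycaon and Pseudotsuga is the node subtending ((((Salmo,Klebsiella),(Turdus,Urocyon)),(Canis,Pseudotsuga)),Lycaon).
That clade contains 7 terminal taxa: Canis, Klebsiella, Lycaon, Pseudotsuga, Salmo, Turdus, Urocyon.

7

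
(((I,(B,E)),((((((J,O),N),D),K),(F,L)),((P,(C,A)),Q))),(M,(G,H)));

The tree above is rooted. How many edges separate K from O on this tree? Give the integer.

5

The MRCA of K and O is the node subtending ((((J,O),N),D),K).
From K up to that node: 1 branch. From O up to the same node: 4 branches. Total: 1 + 4 = 5.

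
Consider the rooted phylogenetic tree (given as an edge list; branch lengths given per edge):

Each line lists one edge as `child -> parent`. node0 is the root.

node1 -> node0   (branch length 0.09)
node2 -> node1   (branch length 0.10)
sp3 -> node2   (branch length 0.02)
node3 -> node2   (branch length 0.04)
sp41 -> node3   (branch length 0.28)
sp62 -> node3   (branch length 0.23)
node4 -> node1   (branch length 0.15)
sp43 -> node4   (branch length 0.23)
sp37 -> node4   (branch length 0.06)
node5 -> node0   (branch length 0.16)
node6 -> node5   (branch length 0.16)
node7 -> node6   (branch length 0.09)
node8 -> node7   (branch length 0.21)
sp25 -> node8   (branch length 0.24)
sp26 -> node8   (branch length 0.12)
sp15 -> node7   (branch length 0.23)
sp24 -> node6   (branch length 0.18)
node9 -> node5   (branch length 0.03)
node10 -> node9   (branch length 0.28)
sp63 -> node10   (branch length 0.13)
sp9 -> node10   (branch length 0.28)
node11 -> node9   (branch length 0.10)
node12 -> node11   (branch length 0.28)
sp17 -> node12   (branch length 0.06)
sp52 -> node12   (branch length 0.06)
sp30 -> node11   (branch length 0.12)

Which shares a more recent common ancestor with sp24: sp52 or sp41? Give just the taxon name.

The MRCA of sp24 and sp52 subtends ((((sp25,sp26),sp15),sp24),((sp63,sp9),((sp17,sp52),sp30))) (9 taxa).
The MRCA of sp24 and sp41 is the root, subtending the entire tree (14 taxa).
The first is nested inside the second, so sp24 shares a more recent common ancestor with sp52.

sp52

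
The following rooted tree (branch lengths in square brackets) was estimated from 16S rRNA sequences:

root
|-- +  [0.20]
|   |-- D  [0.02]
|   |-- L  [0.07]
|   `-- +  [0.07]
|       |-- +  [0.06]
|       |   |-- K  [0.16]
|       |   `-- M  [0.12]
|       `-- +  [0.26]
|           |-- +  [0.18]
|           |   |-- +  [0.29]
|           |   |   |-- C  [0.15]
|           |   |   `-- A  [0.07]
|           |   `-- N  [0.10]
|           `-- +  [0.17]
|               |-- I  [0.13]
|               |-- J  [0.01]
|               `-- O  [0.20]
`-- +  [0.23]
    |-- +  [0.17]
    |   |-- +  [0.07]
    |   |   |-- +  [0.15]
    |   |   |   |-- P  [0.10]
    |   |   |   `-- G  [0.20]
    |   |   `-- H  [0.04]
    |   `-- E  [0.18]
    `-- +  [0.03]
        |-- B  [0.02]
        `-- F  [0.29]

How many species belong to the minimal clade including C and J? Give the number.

6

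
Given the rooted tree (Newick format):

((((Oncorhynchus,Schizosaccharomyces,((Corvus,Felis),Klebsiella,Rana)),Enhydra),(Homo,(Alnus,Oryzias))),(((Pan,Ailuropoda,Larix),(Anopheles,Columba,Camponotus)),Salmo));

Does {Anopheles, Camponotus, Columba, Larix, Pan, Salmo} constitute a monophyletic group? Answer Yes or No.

The MRCA of the listed taxa subtends (((Pan,Ailuropoda,Larix),(Anopheles,Columba,Camponotus)),Salmo).
That clade also contains Ailuropoda, which is not in the proposed group, so the group is not monophyletic.

No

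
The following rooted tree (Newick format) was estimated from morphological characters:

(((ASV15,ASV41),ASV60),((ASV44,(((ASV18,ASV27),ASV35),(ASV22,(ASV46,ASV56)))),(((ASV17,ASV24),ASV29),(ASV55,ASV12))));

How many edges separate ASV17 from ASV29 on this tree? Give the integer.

3

The MRCA of ASV17 and ASV29 is the node subtending ((ASV17,ASV24),ASV29).
From ASV17 up to that node: 2 branches. From ASV29 up to the same node: 1 branch. Total: 2 + 1 = 3.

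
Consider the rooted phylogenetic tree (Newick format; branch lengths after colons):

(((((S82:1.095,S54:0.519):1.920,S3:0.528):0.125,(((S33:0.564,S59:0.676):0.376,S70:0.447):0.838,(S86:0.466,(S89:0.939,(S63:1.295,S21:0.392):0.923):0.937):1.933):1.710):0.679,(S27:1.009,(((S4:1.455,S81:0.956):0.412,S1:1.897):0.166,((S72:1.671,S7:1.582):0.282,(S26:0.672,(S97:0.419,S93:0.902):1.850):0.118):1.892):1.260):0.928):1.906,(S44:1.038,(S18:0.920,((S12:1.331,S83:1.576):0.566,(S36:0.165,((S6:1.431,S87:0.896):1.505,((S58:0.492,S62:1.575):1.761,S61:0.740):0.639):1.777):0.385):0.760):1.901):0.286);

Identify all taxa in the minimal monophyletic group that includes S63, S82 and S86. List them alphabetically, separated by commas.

Tracing S63: it sits inside (S63,S21).
Tracing S82: it sits inside (S82,S54).
Tracing S86: it sits inside (S86,(S89,(S63,S21))).
The smallest clade enclosing all 3 is (((S82,S54),S3),(((S33,S59),S70),(S86,(S89,(S63,S21))))); the answer is its 10 terminal taxa in alphabetical order.

S21, S3, S33, S54, S59, S63, S70, S82, S86, S89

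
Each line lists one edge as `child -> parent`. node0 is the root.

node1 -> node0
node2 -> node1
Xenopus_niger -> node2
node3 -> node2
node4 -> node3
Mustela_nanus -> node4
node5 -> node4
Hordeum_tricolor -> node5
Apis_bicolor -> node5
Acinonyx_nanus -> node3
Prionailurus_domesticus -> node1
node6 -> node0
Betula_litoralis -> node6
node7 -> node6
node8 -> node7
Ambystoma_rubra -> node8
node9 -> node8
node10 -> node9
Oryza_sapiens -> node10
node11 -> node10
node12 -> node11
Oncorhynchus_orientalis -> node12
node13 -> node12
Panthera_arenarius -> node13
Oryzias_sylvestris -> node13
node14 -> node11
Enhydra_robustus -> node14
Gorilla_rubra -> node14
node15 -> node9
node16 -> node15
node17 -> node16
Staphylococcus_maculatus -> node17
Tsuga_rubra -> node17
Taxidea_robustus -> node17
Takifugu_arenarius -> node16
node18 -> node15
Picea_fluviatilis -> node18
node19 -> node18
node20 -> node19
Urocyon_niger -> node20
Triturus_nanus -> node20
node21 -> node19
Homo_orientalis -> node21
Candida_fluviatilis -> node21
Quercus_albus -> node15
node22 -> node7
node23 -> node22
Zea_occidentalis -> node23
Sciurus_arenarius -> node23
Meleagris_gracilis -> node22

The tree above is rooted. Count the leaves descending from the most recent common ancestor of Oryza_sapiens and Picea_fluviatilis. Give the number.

The MRCA of Oryza_sapiens and Picea_fluviatilis is the node subtending ((Oryza_sapiens,((Oncorhynchus_orientalis,(Panthera_arenarius,Oryzias_sylvestris)),(Enhydra_robustus,Gorilla_rubra))),(((Staphylococcus_maculatus,Tsuga_rubra,Taxidea_robustus),Takifugu_arenarius),(Picea_fluviatilis,((Urocyon_niger,Triturus_nanus),(Homo_orientalis,Candida_fluviatilis))),Quercus_albus)).
That clade contains 16 terminal taxa: Candida_fluviatilis, Enhydra_robustus, Gorilla_rubra, Homo_orientalis, Oncorhynchus_orientalis, Oryza_sapiens, Oryzias_sylvestris, Panthera_arenarius, Picea_fluviatilis, Quercus_albus, Staphylococcus_maculatus, Takifugu_arenarius, Taxidea_robustus, Triturus_nanus, Tsuga_rubra, Urocyon_niger.

16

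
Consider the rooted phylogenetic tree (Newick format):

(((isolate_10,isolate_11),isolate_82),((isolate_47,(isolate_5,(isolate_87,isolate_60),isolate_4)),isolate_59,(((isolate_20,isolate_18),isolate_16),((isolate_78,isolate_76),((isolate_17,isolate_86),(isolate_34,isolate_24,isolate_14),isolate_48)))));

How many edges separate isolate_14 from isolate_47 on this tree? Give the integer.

The MRCA of isolate_14 and isolate_47 is the node subtending ((isolate_47,(isolate_5,(isolate_87,isolate_60),isolate_4)),isolate_59,(((isolate_20,isolate_18),isolate_16),((isolate_78,isolate_76),((isolate_17,isolate_86),(isolate_34,isolate_24,isolate_14),isolate_48)))).
From isolate_14 up to that node: 5 branches. From isolate_47 up to the same node: 2 branches. Total: 5 + 2 = 7.

7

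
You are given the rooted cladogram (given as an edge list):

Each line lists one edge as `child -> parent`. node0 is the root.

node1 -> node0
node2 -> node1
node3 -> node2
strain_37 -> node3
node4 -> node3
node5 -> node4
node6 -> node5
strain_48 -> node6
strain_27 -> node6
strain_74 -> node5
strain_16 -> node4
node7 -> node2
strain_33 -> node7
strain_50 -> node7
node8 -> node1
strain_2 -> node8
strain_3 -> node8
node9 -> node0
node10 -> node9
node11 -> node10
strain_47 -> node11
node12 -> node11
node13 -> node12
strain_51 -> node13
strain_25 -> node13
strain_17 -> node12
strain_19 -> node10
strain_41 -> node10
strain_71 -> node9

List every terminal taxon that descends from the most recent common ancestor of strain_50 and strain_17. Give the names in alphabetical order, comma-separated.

Tracing strain_50: it sits inside (strain_33,strain_50).
Tracing strain_17: it sits inside ((strain_51,strain_25),strain_17).
The smallest clade enclosing both is the whole tree (their MRCA is the root), so the answer is all 16 tips in alphabetical order.

strain_16, strain_17, strain_19, strain_2, strain_25, strain_27, strain_3, strain_33, strain_37, strain_41, strain_47, strain_48, strain_50, strain_51, strain_71, strain_74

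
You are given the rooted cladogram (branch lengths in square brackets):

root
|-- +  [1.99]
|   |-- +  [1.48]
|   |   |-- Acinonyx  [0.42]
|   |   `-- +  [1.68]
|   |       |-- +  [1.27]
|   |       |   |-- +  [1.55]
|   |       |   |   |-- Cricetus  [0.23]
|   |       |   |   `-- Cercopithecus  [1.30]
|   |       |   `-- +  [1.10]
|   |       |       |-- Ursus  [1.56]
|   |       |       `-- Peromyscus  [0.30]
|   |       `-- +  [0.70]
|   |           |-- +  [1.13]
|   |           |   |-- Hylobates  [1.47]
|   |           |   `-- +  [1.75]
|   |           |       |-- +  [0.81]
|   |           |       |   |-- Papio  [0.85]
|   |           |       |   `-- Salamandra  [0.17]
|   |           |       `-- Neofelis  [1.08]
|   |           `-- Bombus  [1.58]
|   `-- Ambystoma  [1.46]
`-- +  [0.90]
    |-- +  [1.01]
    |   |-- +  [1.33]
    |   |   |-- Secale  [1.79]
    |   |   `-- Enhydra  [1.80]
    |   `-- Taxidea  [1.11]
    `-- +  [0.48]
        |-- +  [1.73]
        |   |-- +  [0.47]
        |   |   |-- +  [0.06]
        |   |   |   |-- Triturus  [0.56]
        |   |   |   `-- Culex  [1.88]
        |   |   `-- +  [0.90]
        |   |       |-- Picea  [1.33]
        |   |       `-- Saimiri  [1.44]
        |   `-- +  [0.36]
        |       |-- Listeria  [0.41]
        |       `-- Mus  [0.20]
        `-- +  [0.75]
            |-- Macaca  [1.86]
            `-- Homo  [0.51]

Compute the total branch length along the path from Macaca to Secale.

The path runs Macaca → … → MRCA → … → Secale; the MRCA is the node subtending (((Secale,Enhydra),Taxidea),((((Triturus,Culex),(Picea,Saimiri)),(Listeria,Mus)),(Macaca,Homo))).
Branch lengths along that path: 1.86 + 0.75 + 0.48 + 1.01 + 1.33 + 1.79 = 7.22.

7.22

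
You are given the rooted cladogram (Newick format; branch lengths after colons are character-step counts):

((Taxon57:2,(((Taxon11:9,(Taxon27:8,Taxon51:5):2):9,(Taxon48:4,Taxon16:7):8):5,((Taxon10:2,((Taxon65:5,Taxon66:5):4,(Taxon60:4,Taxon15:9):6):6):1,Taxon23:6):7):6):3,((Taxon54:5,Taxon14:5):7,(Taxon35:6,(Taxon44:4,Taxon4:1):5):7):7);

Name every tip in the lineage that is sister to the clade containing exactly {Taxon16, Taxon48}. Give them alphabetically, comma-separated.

Taxon11, Taxon27, Taxon51

The clade containing exactly {Taxon16, Taxon48} attaches to the tree at the node subtending ((Taxon11,(Taxon27,Taxon51)),(Taxon48,Taxon16)).
The other lineage descending from that same node — the sister group — is (Taxon11,(Taxon27,Taxon51)); its 3 tips in alphabetical order are the answer.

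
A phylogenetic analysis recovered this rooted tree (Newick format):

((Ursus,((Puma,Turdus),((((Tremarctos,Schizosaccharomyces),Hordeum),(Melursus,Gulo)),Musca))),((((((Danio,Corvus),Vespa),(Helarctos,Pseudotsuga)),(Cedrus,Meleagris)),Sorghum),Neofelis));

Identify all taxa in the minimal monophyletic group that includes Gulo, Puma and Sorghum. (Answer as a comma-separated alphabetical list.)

Cedrus, Corvus, Danio, Gulo, Helarctos, Hordeum, Meleagris, Melursus, Musca, Neofelis, Pseudotsuga, Puma, Schizosaccharomyces, Sorghum, Tremarctos, Turdus, Ursus, Vespa

Tracing Gulo: it sits inside (Melursus,Gulo).
Tracing Puma: it sits inside (Puma,Turdus).
Tracing Sorghum: it sits inside (((((Danio,Corvus),Vespa),(Helarctos,Pseudotsuga)),(Cedrus,Meleagris)),Sorghum).
The smallest clade enclosing all 3 is the whole tree (their MRCA is the root), so the answer is all 18 tips in alphabetical order.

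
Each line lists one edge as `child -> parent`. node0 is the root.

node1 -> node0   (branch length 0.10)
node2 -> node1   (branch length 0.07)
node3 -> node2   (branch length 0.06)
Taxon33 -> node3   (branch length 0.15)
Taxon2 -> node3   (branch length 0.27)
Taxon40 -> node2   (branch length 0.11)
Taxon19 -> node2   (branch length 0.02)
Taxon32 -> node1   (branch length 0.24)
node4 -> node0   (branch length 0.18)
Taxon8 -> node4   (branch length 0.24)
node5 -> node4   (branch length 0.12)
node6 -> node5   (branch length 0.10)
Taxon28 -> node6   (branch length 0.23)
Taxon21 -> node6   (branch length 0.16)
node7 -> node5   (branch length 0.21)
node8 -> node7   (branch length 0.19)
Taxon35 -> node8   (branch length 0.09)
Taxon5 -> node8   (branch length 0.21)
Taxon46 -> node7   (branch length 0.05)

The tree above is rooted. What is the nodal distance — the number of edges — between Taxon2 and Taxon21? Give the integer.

8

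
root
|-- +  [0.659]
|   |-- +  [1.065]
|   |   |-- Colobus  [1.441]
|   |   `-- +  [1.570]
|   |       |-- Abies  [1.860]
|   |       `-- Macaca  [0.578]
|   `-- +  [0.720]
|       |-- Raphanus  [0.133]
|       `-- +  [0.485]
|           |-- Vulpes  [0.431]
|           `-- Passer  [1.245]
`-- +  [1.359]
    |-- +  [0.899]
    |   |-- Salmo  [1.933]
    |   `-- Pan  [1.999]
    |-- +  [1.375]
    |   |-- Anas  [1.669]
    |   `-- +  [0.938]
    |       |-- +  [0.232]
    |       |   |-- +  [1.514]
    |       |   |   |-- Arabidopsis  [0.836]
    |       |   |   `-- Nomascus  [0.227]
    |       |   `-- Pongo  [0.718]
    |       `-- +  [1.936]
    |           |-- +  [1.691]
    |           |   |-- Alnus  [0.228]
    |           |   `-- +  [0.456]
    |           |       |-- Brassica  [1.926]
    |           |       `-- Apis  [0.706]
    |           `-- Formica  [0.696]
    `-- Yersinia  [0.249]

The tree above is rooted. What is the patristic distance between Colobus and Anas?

7.568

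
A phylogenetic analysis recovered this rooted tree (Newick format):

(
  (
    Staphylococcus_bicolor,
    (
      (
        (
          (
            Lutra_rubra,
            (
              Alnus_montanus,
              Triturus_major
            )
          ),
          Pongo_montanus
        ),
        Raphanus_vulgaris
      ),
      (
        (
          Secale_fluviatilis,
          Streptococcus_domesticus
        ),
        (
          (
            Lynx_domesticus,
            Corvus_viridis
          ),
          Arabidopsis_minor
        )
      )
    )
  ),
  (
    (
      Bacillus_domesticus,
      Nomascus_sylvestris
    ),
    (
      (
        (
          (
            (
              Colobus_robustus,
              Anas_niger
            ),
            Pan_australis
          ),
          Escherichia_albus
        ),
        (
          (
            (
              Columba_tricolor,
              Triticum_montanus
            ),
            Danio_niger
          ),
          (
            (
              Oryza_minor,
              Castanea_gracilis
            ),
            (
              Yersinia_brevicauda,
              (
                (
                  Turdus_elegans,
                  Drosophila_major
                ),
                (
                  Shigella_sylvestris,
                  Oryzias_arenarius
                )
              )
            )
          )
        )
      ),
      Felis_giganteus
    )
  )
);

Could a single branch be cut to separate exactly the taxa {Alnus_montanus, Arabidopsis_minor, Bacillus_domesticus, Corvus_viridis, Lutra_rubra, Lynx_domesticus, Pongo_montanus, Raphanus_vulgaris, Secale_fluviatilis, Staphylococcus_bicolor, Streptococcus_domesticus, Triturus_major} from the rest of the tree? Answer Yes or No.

No

The MRCA of the listed taxa is the root, so the smallest clade containing them is the whole tree.
That clade also contains Anas_niger, Castanea_gracilis, Colobus_robustus, Columba_tricolor, Danio_niger, Drosophila_major, Escherichia_albus, Felis_giganteus, Nomascus_sylvestris, Oryza_minor, Oryzias_arenarius, Pan_australis, Shigella_sylvestris, Triticum_montanus, Turdus_elegans, Yersinia_brevicauda, which are not in the proposed group, so the group is not monophyletic.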